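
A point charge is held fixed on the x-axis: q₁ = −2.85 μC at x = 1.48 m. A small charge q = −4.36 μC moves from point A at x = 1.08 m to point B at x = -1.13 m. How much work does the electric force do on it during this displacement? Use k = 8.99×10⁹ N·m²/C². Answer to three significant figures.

The work done by the electric force is W_field = −ΔU = −q(V_B − V_A) = q(V_A − V_B).
At A: distance to the source charge is 0.400 m; V_A = kq₁/r = -6.41×10⁴ V.
At B: distance to the source charge is 2.61 m; V_B = kq₁/r = -9820 V.
ΔV = V_B − V_A = 5.42×10⁴ V.
W_field = −qΔV = −(-4.36×10⁻⁶ C)(5.42×10⁴ V) = 0.236 J.

0.236 J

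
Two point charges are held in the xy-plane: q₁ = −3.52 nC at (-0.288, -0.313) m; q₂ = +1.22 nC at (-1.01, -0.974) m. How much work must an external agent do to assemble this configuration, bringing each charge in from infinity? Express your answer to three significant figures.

-3.94×10⁻⁸ J

The work to assemble the configuration equals its total potential energy, U = Σ kqᵢqⱼ/rᵢⱼ over all pairs.
Pair separations: r₁₂ = 0.979 m.
U = (-3.94×10⁻⁸) = -3.94×10⁻⁸ J.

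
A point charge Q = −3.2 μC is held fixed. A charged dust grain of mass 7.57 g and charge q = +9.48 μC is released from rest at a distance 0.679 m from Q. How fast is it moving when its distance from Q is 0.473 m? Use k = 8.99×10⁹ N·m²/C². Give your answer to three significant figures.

Only the electrostatic force acts, so mechanical energy is conserved: ½mv² = U₁ − U₂ = kQq(1/r₁ − 1/r₂).
U₁ − U₂ = (8.99×10⁹ N·m²/C²)(-3.20×10⁻⁶ C)(9.48×10⁻⁶ C)(1/0.679 − 1/0.473) = 0.175 J.
v = √(2·0.175/7.57×10⁻³) = 6.80 m/s.

6.80 m/s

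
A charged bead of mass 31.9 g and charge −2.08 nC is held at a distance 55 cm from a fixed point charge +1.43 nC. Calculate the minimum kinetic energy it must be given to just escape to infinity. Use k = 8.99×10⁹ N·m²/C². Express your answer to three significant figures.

To just escape, total mechanical energy must reach zero at infinity: ½mv²_min + U = 0, so ½mv²_min = −U = |kQq|/r.
|U| = |kQq|/r = (8.99×10⁹ N·m²/C²)(1.43×10⁻⁹)(2.08×10⁻⁹)/(0.550) = 4.86×10⁻⁸ J.

4.86×10⁻⁸ J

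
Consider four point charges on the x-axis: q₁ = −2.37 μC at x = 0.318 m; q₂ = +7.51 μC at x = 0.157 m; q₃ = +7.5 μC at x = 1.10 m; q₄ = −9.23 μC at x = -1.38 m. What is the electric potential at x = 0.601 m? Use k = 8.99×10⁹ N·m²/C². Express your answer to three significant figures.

1.70×10⁵ V

Electric potential is a scalar, so the contributions from each charge add algebraically: V = Σ kqᵢ/rᵢ.
Distances from the field point to each charge: r₁ = 0.283 m, r₂ = 0.444 m, r₃ = 0.499 m, r₄ = 1.98 m.
V = k[(-2.37×10⁻⁶)/(0.283) + (7.51×10⁻⁶)/(0.444) + (7.50×10⁻⁶)/(0.499) + (-9.23×10⁻⁶)/(1.98)] = 1.70×10⁵ V.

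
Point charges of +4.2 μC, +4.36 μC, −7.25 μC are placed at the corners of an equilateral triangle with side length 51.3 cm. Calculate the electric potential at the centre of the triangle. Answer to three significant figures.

3.98×10⁴ V

Electric potential is a scalar, so the contributions from each charge add algebraically: V = Σ kqᵢ/rᵢ.
The distance from each vertex to the centroid is a/√3 = 0.296 m.
V = k[(4.20×10⁻⁶)/(0.296) + (4.36×10⁻⁶)/(0.296) + (-7.25×10⁻⁶)/(0.296)] = 3.98×10⁴ V.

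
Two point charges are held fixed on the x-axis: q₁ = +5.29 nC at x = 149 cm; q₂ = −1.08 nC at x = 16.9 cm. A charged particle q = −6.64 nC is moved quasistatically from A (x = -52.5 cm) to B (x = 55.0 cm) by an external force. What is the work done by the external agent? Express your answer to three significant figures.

-1.03×10⁻⁷ J

For quasistatic motion the external work equals the change in potential energy: W_ext = qΔV = q(V_B − V_A).
At A: distances to the source charges are 2.02 m, 0.694 m; V_A = Σ kqᵢ/rᵢ = 9.61 V.
At B: distances to the source charges are 0.940 m, 0.381 m; V_B = Σ kqᵢ/rᵢ = 25.1 V.
ΔV = V_B − V_A = 15.5 V.
W_ext = qΔV = (-6.64×10⁻⁹ C)(15.5 V) = -1.03×10⁻⁷ J.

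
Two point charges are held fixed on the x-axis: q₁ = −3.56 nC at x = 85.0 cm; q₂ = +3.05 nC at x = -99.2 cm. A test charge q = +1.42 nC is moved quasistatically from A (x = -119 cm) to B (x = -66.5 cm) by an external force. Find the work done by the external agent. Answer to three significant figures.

-8.53×10⁻⁸ J

For quasistatic motion the external work equals the change in potential energy: W_ext = qΔV = q(V_B − V_A).
At A: distances to the source charges are 2.04 m, 0.198 m; V_A = Σ kqᵢ/rᵢ = 123 V.
At B: distances to the source charges are 1.52 m, 0.327 m; V_B = Σ kqᵢ/rᵢ = 62.7 V.
ΔV = V_B − V_A = -60.1 V.
W_ext = qΔV = (1.42×10⁻⁹ C)(-60.1 V) = -8.53×10⁻⁸ J.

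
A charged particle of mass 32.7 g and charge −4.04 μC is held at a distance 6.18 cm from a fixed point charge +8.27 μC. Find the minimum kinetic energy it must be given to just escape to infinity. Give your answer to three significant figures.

To just escape, total mechanical energy must reach zero at infinity: ½mv²_min + U = 0, so ½mv²_min = −U = |kQq|/r.
|U| = |kQq|/r = (8.99×10⁹ N·m²/C²)(8.27×10⁻⁶)(4.04×10⁻⁶)/(0.0618) = 4.86 J.

4.86 J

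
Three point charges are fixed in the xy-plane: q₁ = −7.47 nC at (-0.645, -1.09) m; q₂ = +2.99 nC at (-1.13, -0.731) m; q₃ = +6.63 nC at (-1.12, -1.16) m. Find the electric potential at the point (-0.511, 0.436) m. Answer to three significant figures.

11.4 V

The total potential is the scalar sum of each charge's contribution, V = Σ kqᵢ/rᵢ.
Distances from the field point to each charge: r₁ = 1.53 m, r₂ = 1.32 m, r₃ = 1.71 m.
V = k[(-7.47×10⁻⁹)/(1.53) + (2.99×10⁻⁹)/(1.32) + (6.63×10⁻⁹)/(1.71)] = 11.4 V.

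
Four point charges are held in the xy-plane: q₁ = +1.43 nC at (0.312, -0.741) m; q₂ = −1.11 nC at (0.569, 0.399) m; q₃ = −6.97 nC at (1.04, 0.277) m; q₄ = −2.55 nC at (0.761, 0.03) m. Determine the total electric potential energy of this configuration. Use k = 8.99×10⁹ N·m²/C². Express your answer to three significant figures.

5.12×10⁻⁷ J

The work to assemble the configuration equals its total potential energy, U = Σ kqᵢqⱼ/rᵢⱼ over all pairs.
Pair separations: r₁₂ = 1.17 m, r₁₃ = 1.25 m, r₁₄ = 0.892 m, r₂₃ = 0.487 m, r₂₄ = 0.416 m, r₃₄ = 0.373 m.
Summing all 6 pair terms gives U = 5.12×10⁻⁷ J.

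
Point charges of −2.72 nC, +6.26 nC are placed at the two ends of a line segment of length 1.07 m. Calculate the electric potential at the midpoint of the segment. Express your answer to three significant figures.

Electric potential is a scalar, so the contributions from each charge add algebraically: V = Σ kqᵢ/rᵢ.
Each charge is 0.535 m from the midpoint.
V = k[(-2.72×10⁻⁹)/(0.535) + (6.26×10⁻⁹)/(0.535)] = 59.5 V.

59.5 V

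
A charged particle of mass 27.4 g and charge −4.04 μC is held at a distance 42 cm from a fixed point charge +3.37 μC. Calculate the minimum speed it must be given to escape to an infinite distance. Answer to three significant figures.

4.61 m/s

To just escape, total mechanical energy must reach zero at infinity: ½mv²_min + U = 0, so ½mv²_min = −U = |kQq|/r.
|U| = |kQq|/r = (8.99×10⁹ N·m²/C²)(3.37×10⁻⁶)(4.04×10⁻⁶)/(0.420) = 0.291 J.
v_min = √(2|U|/m) = √(2·0.291/0.0274) = 4.61 m/s.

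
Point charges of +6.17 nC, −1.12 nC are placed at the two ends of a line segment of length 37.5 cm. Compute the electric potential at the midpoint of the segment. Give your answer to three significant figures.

242 V

Electric potential is a scalar, so the contributions from each charge add algebraically: V = Σ kqᵢ/rᵢ.
Each charge is 0.188 m from the midpoint.
V = k[(6.17×10⁻⁹)/(0.188) + (-1.12×10⁻⁹)/(0.188)] = 242 V.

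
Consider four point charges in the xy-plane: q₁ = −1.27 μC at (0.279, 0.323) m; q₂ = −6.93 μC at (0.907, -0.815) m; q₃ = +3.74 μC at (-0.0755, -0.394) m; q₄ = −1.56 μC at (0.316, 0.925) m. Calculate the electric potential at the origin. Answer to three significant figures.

The total potential is the scalar sum of each charge's contribution, V = Σ kqᵢ/rᵢ.
Distances from the field point to each charge: r₁ = 0.427 m, r₂ = 1.22 m, r₃ = 0.401 m, r₄ = 0.977 m.
V = k[(-1.27×10⁻⁶)/(0.427) + (-6.93×10⁻⁶)/(1.22) + (3.74×10⁻⁶)/(0.401) + (-1.56×10⁻⁶)/(0.977)] = -8380 V.

-8380 V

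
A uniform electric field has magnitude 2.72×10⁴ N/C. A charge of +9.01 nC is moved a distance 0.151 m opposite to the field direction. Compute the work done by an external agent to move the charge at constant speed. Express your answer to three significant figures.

The potential change for a displacement 0.151 m opposite to the field direction is ΔV = +Ed = 4110 V.
W_ext = qΔV = 3.70×10⁻⁵ J.

3.70×10⁻⁵ J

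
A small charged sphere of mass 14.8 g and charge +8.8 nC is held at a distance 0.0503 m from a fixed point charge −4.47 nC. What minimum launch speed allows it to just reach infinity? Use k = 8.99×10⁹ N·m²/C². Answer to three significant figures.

To just escape, total mechanical energy must reach zero at infinity: ½mv²_min + U = 0, so ½mv²_min = −U = |kQq|/r.
|U| = |kQq|/r = (8.99×10⁹ N·m²/C²)(4.47×10⁻⁹)(8.80×10⁻⁹)/(0.0503) = 7.03×10⁻⁶ J.
v_min = √(2|U|/m) = √(2·7.03×10⁻⁶/0.0148) = 0.0308 m/s.

0.0308 m/s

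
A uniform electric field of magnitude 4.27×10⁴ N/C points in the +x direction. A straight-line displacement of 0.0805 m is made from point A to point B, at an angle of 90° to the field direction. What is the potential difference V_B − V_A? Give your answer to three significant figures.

Only the component of displacement along E changes the potential: ΔV = −E·d·cosθ.
ΔV = −(4.27×10⁴ V/m)(0.0805 m)cos90° = 0 V.

0 V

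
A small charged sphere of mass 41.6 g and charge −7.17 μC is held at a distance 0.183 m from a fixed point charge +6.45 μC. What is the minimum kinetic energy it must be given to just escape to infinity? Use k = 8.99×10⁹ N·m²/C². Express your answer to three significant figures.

To just escape, total mechanical energy must reach zero at infinity: ½mv²_min + U = 0, so ½mv²_min = −U = |kQq|/r.
|U| = |kQq|/r = (8.99×10⁹ N·m²/C²)(6.45×10⁻⁶)(7.17×10⁻⁶)/(0.183) = 2.27 J.

2.27 J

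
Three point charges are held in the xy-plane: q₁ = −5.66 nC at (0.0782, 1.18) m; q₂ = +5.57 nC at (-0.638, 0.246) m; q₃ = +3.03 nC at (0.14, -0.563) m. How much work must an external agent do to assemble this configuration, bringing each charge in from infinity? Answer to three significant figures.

The assembly work is the sum of pairwise potential energies, U = Σ_{i<j} kqᵢqⱼ/rᵢⱼ.
Pair separations: r₁₂ = 1.18 m, r₁₃ = 1.74 m, r₂₃ = 1.12 m.
U = (-2.41×10⁻⁷) + (-8.84×10⁻⁸) + (1.35×10⁻⁷) = -1.94×10⁻⁷ J.

-1.94×10⁻⁷ J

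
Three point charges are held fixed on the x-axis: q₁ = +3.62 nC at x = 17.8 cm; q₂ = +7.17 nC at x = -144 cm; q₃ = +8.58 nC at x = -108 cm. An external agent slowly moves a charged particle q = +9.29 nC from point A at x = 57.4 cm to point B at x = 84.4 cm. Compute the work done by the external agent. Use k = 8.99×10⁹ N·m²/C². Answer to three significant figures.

-4.05×10⁻⁷ J

For quasistatic motion the external work equals the change in potential energy: W_ext = qΔV = q(V_B − V_A).
At A: distances to the source charges are 0.396 m, 2.01 m, 1.65 m; V_A = Σ kqᵢ/rᵢ = 161 V.
At B: distances to the source charges are 0.666 m, 2.28 m, 1.92 m; V_B = Σ kqᵢ/rᵢ = 117 V.
ΔV = V_B − V_A = -43.6 V.
W_ext = qΔV = (9.29×10⁻⁹ C)(-43.6 V) = -4.05×10⁻⁷ J.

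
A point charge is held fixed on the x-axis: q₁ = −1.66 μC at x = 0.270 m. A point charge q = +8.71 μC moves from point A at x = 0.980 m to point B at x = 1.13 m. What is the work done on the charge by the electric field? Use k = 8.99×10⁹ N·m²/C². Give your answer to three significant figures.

-0.0319 J

The work done by the electric force is W_field = −ΔU = −q(V_B − V_A) = q(V_A − V_B).
At A: distance to the source charge is 0.710 m; V_A = kq₁/r = -2.10×10⁴ V.
At B: distance to the source charge is 0.860 m; V_B = kq₁/r = -1.74×10⁴ V.
ΔV = V_B − V_A = 3670 V.
W_field = −qΔV = −(8.71×10⁻⁶ C)(3670 V) = -0.0319 J.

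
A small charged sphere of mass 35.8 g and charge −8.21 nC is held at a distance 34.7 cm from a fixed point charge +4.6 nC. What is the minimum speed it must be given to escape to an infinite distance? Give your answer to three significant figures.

To just escape, total mechanical energy must reach zero at infinity: ½mv²_min + U = 0, so ½mv²_min = −U = |kQq|/r.
|U| = |kQq|/r = (8.99×10⁹ N·m²/C²)(4.60×10⁻⁹)(8.21×10⁻⁹)/(0.347) = 9.78×10⁻⁷ J.
v_min = √(2|U|/m) = √(2·9.78×10⁻⁷/0.0358) = 7.39×10⁻³ m/s.

7.39×10⁻³ m/s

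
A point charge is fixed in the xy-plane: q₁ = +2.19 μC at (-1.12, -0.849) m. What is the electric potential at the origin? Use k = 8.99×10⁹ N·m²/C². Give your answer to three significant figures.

1.40×10⁴ V

Electric potential is a scalar, so the contributions from each charge add algebraically: V = Σ kqᵢ/rᵢ.
Distances from the field point to each charge: r₁ = 1.41 m.
V = k[(2.19×10⁻⁶)/(1.41)] = 1.40×10⁴ V.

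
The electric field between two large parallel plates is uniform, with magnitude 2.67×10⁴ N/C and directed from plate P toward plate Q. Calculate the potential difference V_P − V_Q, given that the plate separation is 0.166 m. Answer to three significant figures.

4430 V

In a uniform field, potential decreases in the direction of E: ΔV = −E·d for a displacement d parallel to E.
Going from Q to P is a displacement of 0.166 m opposite to the field, so V_P − V_Q = +Ed = 4430 V.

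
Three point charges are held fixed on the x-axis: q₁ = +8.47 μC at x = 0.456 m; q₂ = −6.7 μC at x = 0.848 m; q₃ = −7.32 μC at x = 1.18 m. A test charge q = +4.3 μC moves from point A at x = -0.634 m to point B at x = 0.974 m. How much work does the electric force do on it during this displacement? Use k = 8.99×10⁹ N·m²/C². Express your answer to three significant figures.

2.77 J

The work done by the electric force is W_field = −ΔU = −q(V_B − V_A) = q(V_A − V_B).
At A: distances to the source charges are 1.09 m, 1.48 m, 1.81 m; V_A = Σ kqᵢ/rᵢ = -7060 V.
At B: distances to the source charges are 0.518 m, 0.126 m, 0.206 m; V_B = Σ kqᵢ/rᵢ = -6.50×10⁵ V.
ΔV = V_B − V_A = -6.43×10⁵ V.
W_field = −qΔV = −(4.30×10⁻⁶ C)(-6.43×10⁵ V) = 2.77 J.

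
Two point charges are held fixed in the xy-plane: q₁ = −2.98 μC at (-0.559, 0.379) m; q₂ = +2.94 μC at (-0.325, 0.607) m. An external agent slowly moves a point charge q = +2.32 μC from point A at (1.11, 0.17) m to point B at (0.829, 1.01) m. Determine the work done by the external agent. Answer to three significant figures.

5.47×10⁻³ J

For quasistatic motion the external work equals the change in potential energy: W_ext = qΔV = q(V_B − V_A).
At A: distances to the source charges are 1.68 m, 1.50 m; V_A = Σ kqᵢ/rᵢ = 1690 V.
At B: distances to the source charges are 1.52 m, 1.22 m; V_B = Σ kqᵢ/rᵢ = 4050 V.
ΔV = V_B − V_A = 2360 V.
W_ext = qΔV = (2.32×10⁻⁶ C)(2360 V) = 5.47×10⁻³ J.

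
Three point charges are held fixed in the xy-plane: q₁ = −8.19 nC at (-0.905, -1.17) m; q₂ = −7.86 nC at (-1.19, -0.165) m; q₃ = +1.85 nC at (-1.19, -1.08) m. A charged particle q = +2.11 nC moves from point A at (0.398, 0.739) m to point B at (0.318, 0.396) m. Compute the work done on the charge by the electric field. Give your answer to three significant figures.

1.99×10⁻⁸ J

The work done by the electric force is W_field = −ΔU = −q(V_B − V_A) = q(V_A − V_B).
At A: distances to the source charges are 2.31 m, 1.83 m, 2.41 m; V_A = Σ kqᵢ/rᵢ = -63.6 V.
At B: distances to the source charges are 1.99 m, 1.61 m, 2.11 m; V_B = Σ kqᵢ/rᵢ = -73.1 V.
ΔV = V_B − V_A = -9.45 V.
W_field = −qΔV = −(2.11×10⁻⁹ C)(-9.45 V) = 1.99×10⁻⁸ J.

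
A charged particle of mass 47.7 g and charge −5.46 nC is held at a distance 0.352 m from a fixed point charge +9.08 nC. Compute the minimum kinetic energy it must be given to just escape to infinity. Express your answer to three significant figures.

1.27×10⁻⁶ J

To just escape, total mechanical energy must reach zero at infinity: ½mv²_min + U = 0, so ½mv²_min = −U = |kQq|/r.
|U| = |kQq|/r = (8.99×10⁹ N·m²/C²)(9.08×10⁻⁹)(5.46×10⁻⁹)/(0.352) = 1.27×10⁻⁶ J.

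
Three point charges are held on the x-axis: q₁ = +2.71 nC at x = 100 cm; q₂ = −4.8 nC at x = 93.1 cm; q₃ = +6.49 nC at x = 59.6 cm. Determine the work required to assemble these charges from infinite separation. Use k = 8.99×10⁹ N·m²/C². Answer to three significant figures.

-2.14×10⁻⁶ J

The work to assemble the configuration equals its total potential energy, U = Σ kqᵢqⱼ/rᵢⱼ over all pairs.
Pair separations: r₁₂ = 0.0690 m, r₁₃ = 0.404 m, r₂₃ = 0.335 m.
U = (-1.69×10⁻⁶) + (3.91×10⁻⁷) + (-8.36×10⁻⁷) = -2.14×10⁻⁶ J.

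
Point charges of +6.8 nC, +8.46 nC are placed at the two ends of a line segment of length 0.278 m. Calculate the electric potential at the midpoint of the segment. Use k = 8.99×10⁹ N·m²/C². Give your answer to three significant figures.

Electric potential is a scalar, so the contributions from each charge add algebraically: V = Σ kqᵢ/rᵢ.
Each charge is 0.139 m from the midpoint.
V = k[(6.80×10⁻⁹)/(0.139) + (8.46×10⁻⁹)/(0.139)] = 987 V.

987 V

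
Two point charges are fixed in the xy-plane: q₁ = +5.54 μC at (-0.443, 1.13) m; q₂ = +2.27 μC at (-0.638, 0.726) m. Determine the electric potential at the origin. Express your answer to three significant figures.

The total potential is the scalar sum of each charge's contribution, V = Σ kqᵢ/rᵢ.
Distances from the field point to each charge: r₁ = 1.21 m, r₂ = 0.966 m.
V = k[(5.54×10⁻⁶)/(1.21) + (2.27×10⁻⁶)/(0.966)] = 6.21×10⁴ V.

6.21×10⁴ V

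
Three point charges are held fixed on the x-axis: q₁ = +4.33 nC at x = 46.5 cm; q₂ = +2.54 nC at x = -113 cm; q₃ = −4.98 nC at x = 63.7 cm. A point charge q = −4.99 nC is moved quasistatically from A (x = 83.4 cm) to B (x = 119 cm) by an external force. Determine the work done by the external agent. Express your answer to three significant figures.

For quasistatic motion the external work equals the change in potential energy: W_ext = qΔV = q(V_B − V_A).
At A: distances to the source charges are 0.369 m, 1.96 m, 0.197 m; V_A = Σ kqᵢ/rᵢ = -110 V.
At B: distances to the source charges are 0.725 m, 2.32 m, 0.553 m; V_B = Σ kqᵢ/rᵢ = -17.4 V.
ΔV = V_B − V_A = 92.7 V.
W_ext = qΔV = (-4.99×10⁻⁹ C)(92.7 V) = -4.63×10⁻⁷ J.

-4.63×10⁻⁷ J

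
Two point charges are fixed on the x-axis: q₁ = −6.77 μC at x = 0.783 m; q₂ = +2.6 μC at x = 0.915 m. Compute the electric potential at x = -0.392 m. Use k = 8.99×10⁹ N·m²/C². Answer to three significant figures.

-3.39×10⁴ V

Electric potential is a scalar, so the contributions from each charge add algebraically: V = Σ kqᵢ/rᵢ.
Distances from the field point to each charge: r₁ = 1.18 m, r₂ = 1.31 m.
V = k[(-6.77×10⁻⁶)/(1.18) + (2.60×10⁻⁶)/(1.31)] = -3.39×10⁴ V.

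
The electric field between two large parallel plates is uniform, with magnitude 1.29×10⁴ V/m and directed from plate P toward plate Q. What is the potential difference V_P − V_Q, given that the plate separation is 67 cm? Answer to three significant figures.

In a uniform field, potential decreases in the direction of E: ΔV = −E·d for a displacement d parallel to E.
Going from Q to P is a displacement of 67 cm opposite to the field, so V_P − V_Q = +Ed = 8640 V.

8640 V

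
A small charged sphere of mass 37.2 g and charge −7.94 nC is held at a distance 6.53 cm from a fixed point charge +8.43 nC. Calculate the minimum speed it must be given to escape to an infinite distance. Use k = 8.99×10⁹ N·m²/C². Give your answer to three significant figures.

To just escape, total mechanical energy must reach zero at infinity: ½mv²_min + U = 0, so ½mv²_min = −U = |kQq|/r.
|U| = |kQq|/r = (8.99×10⁹ N·m²/C²)(8.43×10⁻⁹)(7.94×10⁻⁹)/(0.0653) = 9.21×10⁻⁶ J.
v_min = √(2|U|/m) = √(2·9.21×10⁻⁶/0.0372) = 0.0223 m/s.

0.0223 m/s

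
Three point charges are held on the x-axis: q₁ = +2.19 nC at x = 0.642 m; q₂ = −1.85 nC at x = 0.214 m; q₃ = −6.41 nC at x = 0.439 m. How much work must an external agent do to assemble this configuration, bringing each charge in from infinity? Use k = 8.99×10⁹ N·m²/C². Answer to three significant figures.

The assembly work is the sum of pairwise potential energies, U = Σ_{i<j} kqᵢqⱼ/rᵢⱼ.
Pair separations: r₁₂ = 0.428 m, r₁₃ = 0.203 m, r₂₃ = 0.225 m.
U = (-8.51×10⁻⁸) + (-6.22×10⁻⁷) + (4.74×10⁻⁷) = -2.33×10⁻⁷ J.

-2.33×10⁻⁷ J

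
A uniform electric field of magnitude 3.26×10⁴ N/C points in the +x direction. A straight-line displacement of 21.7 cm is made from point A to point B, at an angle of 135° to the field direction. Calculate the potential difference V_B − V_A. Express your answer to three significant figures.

5000 V

Only the component of displacement along E changes the potential: ΔV = −E·d·cosθ.
ΔV = −(3.26×10⁴ V/m)(0.217 m)cos135° = 5000 V.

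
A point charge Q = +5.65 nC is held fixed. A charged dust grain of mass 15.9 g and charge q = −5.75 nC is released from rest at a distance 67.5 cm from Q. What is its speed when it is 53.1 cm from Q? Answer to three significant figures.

3.84×10⁻³ m/s

Only the electrostatic force acts, so mechanical energy is conserved: ½mv² = U₁ − U₂ = kQq(1/r₁ − 1/r₂).
U₁ − U₂ = (8.99×10⁹ N·m²/C²)(5.65×10⁻⁹ C)(-5.75×10⁻⁹ C)(1/0.675 − 1/0.531) = 1.17×10⁻⁷ J.
v = √(2·1.17×10⁻⁷/0.0159) = 3.84×10⁻³ m/s.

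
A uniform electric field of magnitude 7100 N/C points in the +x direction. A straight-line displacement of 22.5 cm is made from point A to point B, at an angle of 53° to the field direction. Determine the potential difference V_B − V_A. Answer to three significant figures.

Only the component of displacement along E changes the potential: ΔV = −E·d·cosθ.
ΔV = −(7100 V/m)(0.225 m)cos53° = -961 V.

-961 V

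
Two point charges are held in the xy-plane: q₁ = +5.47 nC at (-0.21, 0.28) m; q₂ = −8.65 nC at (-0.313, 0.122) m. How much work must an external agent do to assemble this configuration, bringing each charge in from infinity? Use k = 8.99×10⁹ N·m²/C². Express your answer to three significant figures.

The assembly work is the sum of pairwise potential energies, U = Σ_{i<j} kqᵢqⱼ/rᵢⱼ.
Pair separations: r₁₂ = 0.189 m.
U = (-2.26×10⁻⁶) = -2.26×10⁻⁶ J.

-2.26×10⁻⁶ J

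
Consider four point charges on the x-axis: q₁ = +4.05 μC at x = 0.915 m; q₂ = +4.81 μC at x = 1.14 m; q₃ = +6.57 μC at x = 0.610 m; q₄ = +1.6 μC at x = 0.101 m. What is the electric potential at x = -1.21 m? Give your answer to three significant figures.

Electric potential is a scalar, so the contributions from each charge add algebraically: V = Σ kqᵢ/rᵢ.
Distances from the field point to each charge: r₁ = 2.12 m, r₂ = 2.35 m, r₃ = 1.82 m, r₄ = 1.31 m.
V = k[(4.05×10⁻⁶)/(2.12) + (4.81×10⁻⁶)/(2.35) + (6.57×10⁻⁶)/(1.82) + (1.60×10⁻⁶)/(1.31)] = 7.90×10⁴ V.

7.90×10⁴ V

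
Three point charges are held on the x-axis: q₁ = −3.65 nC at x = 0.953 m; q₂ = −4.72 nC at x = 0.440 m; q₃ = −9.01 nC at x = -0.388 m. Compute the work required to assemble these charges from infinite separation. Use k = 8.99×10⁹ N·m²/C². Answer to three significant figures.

The assembly work is the sum of pairwise potential energies, U = Σ_{i<j} kqᵢqⱼ/rᵢⱼ.
Pair separations: r₁₂ = 0.513 m, r₁₃ = 1.34 m, r₂₃ = 0.828 m.
U = (3.02×10⁻⁷) + (2.20×10⁻⁷) + (4.62×10⁻⁷) = 9.84×10⁻⁷ J.

9.84×10⁻⁷ J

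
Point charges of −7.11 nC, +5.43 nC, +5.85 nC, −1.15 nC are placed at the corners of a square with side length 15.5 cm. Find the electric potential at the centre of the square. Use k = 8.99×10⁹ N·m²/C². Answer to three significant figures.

248 V

The total potential is the scalar sum of each charge's contribution, V = Σ kqᵢ/rᵢ.
The distance from each corner to the centre is a√2/2 = 0.110 m.
V = k[(-7.11×10⁻⁹)/(0.110) + (5.43×10⁻⁹)/(0.110) + (5.85×10⁻⁹)/(0.110) + (-1.15×10⁻⁹)/(0.110)] = 248 V.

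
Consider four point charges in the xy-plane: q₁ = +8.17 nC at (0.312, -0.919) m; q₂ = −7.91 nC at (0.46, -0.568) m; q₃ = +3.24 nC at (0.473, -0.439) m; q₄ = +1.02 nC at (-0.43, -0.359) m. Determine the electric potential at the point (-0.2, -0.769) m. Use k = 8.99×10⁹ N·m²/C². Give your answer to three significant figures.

93.0 V

Electric potential is a scalar, so the contributions from each charge add algebraically: V = Σ kqᵢ/rᵢ.
Distances from the field point to each charge: r₁ = 0.534 m, r₂ = 0.690 m, r₃ = 0.750 m, r₄ = 0.470 m.
V = k[(8.17×10⁻⁹)/(0.534) + (-7.91×10⁻⁹)/(0.690) + (3.24×10⁻⁹)/(0.750) + (1.02×10⁻⁹)/(0.470)] = 93.0 V.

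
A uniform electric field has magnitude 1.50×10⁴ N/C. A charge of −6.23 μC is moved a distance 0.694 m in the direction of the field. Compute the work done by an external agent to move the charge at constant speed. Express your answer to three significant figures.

The potential change for a displacement 0.694 m in the direction of the field is ΔV = −Ed = -1.04×10⁴ V.
W_ext = qΔV = 0.0649 J.

0.0649 J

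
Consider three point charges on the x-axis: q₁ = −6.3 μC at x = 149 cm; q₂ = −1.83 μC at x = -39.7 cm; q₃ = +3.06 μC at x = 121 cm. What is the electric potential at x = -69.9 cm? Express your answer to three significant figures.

Electric potential is a scalar, so the contributions from each charge add algebraically: V = Σ kqᵢ/rᵢ.
Distances from the field point to each charge: r₁ = 2.19 m, r₂ = 0.302 m, r₃ = 1.91 m.
V = k[(-6.30×10⁻⁶)/(2.19) + (-1.83×10⁻⁶)/(0.302) + (3.06×10⁻⁶)/(1.91)] = -6.59×10⁴ V.

-6.59×10⁴ V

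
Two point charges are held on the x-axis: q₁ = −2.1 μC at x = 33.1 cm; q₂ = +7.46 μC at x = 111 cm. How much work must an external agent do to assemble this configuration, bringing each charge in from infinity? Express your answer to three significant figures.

The work to assemble the configuration equals its total potential energy, U = Σ kqᵢqⱼ/rᵢⱼ over all pairs.
Pair separations: r₁₂ = 0.779 m.
U = (-0.181) = -0.181 J.

-0.181 J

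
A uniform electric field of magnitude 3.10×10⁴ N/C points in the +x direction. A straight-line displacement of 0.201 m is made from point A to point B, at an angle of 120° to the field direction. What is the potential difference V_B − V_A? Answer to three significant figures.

Only the component of displacement along E changes the potential: ΔV = −E·d·cosθ.
ΔV = −(3.10×10⁴ V/m)(0.201 m)cos120° = 3120 V.

3120 V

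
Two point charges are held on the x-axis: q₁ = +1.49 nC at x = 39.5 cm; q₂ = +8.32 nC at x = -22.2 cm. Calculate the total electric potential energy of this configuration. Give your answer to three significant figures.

The work to assemble the configuration equals its total potential energy, U = Σ kqᵢqⱼ/rᵢⱼ over all pairs.
Pair separations: r₁₂ = 0.617 m.
U = (1.81×10⁻⁷) = 1.81×10⁻⁷ J.

1.81×10⁻⁷ J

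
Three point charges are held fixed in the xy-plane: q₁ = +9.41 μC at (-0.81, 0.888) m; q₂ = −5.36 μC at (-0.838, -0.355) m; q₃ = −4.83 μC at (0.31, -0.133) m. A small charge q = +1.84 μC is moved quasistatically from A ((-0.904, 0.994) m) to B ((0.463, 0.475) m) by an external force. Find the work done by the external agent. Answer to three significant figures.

For quasistatic motion the external work equals the change in potential energy: W_ext = qΔV = q(V_B − V_A).
At A: distances to the source charges are 0.142 m, 1.35 m, 1.66 m; V_A = Σ kqᵢ/rᵢ = 5.35×10⁵ V.
At B: distances to the source charges are 1.34 m, 1.54 m, 0.627 m; V_B = Σ kqᵢ/rᵢ = -3.73×10⁴ V.
ΔV = V_B − V_A = -5.72×10⁵ V.
W_ext = qΔV = (1.84×10⁻⁶ C)(-5.72×10⁵ V) = -1.05 J.

-1.05 J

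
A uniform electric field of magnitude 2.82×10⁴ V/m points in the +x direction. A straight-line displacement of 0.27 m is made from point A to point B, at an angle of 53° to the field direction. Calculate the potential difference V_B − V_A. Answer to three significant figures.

Only the component of displacement along E changes the potential: ΔV = −E·d·cosθ.
ΔV = −(2.82×10⁴ V/m)(0.270 m)cos53° = -4580 V.

-4580 V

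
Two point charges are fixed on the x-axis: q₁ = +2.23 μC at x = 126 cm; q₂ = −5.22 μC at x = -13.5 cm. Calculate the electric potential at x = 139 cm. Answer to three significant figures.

1.23×10⁵ V

Electric potential is a scalar, so the contributions from each charge add algebraically: V = Σ kqᵢ/rᵢ.
Distances from the field point to each charge: r₁ = 0.130 m, r₂ = 1.52 m.
V = k[(2.23×10⁻⁶)/(0.130) + (-5.22×10⁻⁶)/(1.52)] = 1.23×10⁵ V.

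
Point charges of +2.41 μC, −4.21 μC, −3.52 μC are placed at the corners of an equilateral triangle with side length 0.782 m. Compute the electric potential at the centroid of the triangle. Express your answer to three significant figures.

-1.06×10⁵ V

The total potential is the scalar sum of each charge's contribution, V = Σ kqᵢ/rᵢ.
The distance from each vertex to the centroid is a/√3 = 0.451 m.
V = k[(2.41×10⁻⁶)/(0.451) + (-4.21×10⁻⁶)/(0.451) + (-3.52×10⁻⁶)/(0.451)] = -1.06×10⁵ V.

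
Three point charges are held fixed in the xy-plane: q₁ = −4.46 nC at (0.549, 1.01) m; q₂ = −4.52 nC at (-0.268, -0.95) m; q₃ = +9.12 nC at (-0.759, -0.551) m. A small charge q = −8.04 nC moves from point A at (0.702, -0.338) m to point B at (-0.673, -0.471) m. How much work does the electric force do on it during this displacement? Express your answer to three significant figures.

The work done by the electric force is W_field = −ΔU = −q(V_B − V_A) = q(V_A − V_B).
At A: distances to the source charges are 1.36 m, 1.15 m, 1.48 m; V_A = Σ kqᵢ/rᵢ = -9.45 V.
At B: distances to the source charges are 1.92 m, 0.627 m, 0.117 m; V_B = Σ kqᵢ/rᵢ = 612 V.
ΔV = V_B − V_A = 622 V.
W_field = −qΔV = −(-8.04×10⁻⁹ C)(622 V) = 5.00×10⁻⁶ J.

5.00×10⁻⁶ J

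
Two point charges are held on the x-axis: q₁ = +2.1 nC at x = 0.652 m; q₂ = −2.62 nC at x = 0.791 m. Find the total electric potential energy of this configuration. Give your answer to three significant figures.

The work to assemble the configuration equals its total potential energy, U = Σ kqᵢqⱼ/rᵢⱼ over all pairs.
Pair separations: r₁₂ = 0.139 m.
U = (-3.56×10⁻⁷) = -3.56×10⁻⁷ J.

-3.56×10⁻⁷ J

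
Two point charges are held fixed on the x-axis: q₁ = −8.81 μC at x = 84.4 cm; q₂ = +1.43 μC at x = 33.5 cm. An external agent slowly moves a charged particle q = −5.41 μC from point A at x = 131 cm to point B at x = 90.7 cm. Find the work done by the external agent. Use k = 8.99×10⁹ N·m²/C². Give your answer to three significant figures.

5.83 J

For quasistatic motion the external work equals the change in potential energy: W_ext = qΔV = q(V_B − V_A).
At A: distances to the source charges are 0.466 m, 0.975 m; V_A = Σ kqᵢ/rᵢ = -1.57×10⁵ V.
At B: distances to the source charges are 0.0630 m, 0.572 m; V_B = Σ kqᵢ/rᵢ = -1.23×10⁶ V.
ΔV = V_B − V_A = -1.08×10⁶ V.
W_ext = qΔV = (-5.41×10⁻⁶ C)(-1.08×10⁶ V) = 5.83 J.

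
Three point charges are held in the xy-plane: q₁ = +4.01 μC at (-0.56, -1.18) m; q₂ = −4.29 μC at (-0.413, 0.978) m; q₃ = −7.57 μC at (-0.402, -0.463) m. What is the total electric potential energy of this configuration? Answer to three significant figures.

The assembly work is the sum of pairwise potential energies, U = Σ_{i<j} kqᵢqⱼ/rᵢⱼ.
Pair separations: r₁₂ = 2.16 m, r₁₃ = 0.734 m, r₂₃ = 1.44 m.
U = (-0.0715) + (-0.372) + (0.203) = -0.241 J.

-0.241 J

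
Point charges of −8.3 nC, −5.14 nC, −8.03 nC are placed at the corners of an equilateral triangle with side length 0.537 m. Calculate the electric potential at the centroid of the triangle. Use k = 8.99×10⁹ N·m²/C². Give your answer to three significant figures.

The total potential is the scalar sum of each charge's contribution, V = Σ kqᵢ/rᵢ.
The distance from each vertex to the centroid is a/√3 = 0.310 m.
V = k[(-8.30×10⁻⁹)/(0.310) + (-5.14×10⁻⁹)/(0.310) + (-8.03×10⁻⁹)/(0.310)] = -623 V.

-623 V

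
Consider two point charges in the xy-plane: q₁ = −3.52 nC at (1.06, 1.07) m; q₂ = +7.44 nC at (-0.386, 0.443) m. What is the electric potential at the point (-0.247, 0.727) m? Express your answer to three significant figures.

188 V

Electric potential is a scalar, so the contributions from each charge add algebraically: V = Σ kqᵢ/rᵢ.
Distances from the field point to each charge: r₁ = 1.35 m, r₂ = 0.316 m.
V = k[(-3.52×10⁻⁹)/(1.35) + (7.44×10⁻⁹)/(0.316)] = 188 V.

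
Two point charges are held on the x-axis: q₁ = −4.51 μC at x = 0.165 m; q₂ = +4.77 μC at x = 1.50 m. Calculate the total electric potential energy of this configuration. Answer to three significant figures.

-0.145 J

The assembly work is the sum of pairwise potential energies, U = Σ_{i<j} kqᵢqⱼ/rᵢⱼ.
Pair separations: r₁₂ = 1.33 m.
U = (-0.145) = -0.145 J.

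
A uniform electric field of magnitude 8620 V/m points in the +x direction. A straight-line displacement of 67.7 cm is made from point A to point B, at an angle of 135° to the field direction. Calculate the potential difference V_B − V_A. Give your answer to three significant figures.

Only the component of displacement along E changes the potential: ΔV = −E·d·cosθ.
ΔV = −(8620 V/m)(0.677 m)cos135° = 4130 V.

4130 V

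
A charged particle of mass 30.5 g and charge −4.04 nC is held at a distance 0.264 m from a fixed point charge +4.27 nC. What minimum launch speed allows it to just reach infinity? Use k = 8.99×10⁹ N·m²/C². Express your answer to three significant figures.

To just escape, total mechanical energy must reach zero at infinity: ½mv²_min + U = 0, so ½mv²_min = −U = |kQq|/r.
|U| = |kQq|/r = (8.99×10⁹ N·m²/C²)(4.27×10⁻⁹)(4.04×10⁻⁹)/(0.264) = 5.87×10⁻⁷ J.
v_min = √(2|U|/m) = √(2·5.87×10⁻⁷/0.0305) = 6.21×10⁻³ m/s.

6.21×10⁻³ m/s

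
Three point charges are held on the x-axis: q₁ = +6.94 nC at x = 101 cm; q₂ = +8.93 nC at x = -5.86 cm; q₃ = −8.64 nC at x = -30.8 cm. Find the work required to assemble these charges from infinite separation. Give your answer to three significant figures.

-2.67×10⁻⁶ J

The assembly work is the sum of pairwise potential energies, U = Σ_{i<j} kqᵢqⱼ/rᵢⱼ.
Pair separations: r₁₂ = 1.07 m, r₁₃ = 1.32 m, r₂₃ = 0.249 m.
U = (5.21×10⁻⁷) + (-4.09×10⁻⁷) + (-2.78×10⁻⁶) = -2.67×10⁻⁶ J.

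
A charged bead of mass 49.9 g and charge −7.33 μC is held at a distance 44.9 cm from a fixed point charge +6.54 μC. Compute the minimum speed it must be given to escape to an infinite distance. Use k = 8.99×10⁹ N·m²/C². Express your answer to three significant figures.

6.20 m/s

To just escape, total mechanical energy must reach zero at infinity: ½mv²_min + U = 0, so ½mv²_min = −U = |kQq|/r.
|U| = |kQq|/r = (8.99×10⁹ N·m²/C²)(6.54×10⁻⁶)(7.33×10⁻⁶)/(0.449) = 0.960 J.
v_min = √(2|U|/m) = √(2·0.960/0.0499) = 6.20 m/s.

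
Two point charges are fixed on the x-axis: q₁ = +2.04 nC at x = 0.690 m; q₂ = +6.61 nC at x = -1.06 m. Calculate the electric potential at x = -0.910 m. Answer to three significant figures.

Electric potential is a scalar, so the contributions from each charge add algebraically: V = Σ kqᵢ/rᵢ.
Distances from the field point to each charge: r₁ = 1.60 m, r₂ = 0.150 m.
V = k[(2.04×10⁻⁹)/(1.60) + (6.61×10⁻⁹)/(0.150)] = 408 V.

408 V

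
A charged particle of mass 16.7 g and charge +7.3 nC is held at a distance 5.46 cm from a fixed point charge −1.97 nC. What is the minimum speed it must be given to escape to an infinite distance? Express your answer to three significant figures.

0.0168 m/s

To just escape, total mechanical energy must reach zero at infinity: ½mv²_min + U = 0, so ½mv²_min = −U = |kQq|/r.
|U| = |kQq|/r = (8.99×10⁹ N·m²/C²)(1.97×10⁻⁹)(7.30×10⁻⁹)/(0.0546) = 2.37×10⁻⁶ J.
v_min = √(2|U|/m) = √(2·2.37×10⁻⁶/0.0167) = 0.0168 m/s.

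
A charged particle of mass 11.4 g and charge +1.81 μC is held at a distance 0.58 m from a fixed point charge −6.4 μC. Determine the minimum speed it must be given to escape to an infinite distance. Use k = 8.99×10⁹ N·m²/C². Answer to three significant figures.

5.61 m/s

To just escape, total mechanical energy must reach zero at infinity: ½mv²_min + U = 0, so ½mv²_min = −U = |kQq|/r.
|U| = |kQq|/r = (8.99×10⁹ N·m²/C²)(6.40×10⁻⁶)(1.81×10⁻⁶)/(0.580) = 0.180 J.
v_min = √(2|U|/m) = √(2·0.180/0.0114) = 5.61 m/s.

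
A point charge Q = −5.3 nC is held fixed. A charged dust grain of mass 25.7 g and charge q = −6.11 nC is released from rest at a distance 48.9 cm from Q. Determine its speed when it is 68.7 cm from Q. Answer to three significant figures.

3.65×10⁻³ m/s

Only the electrostatic force acts, so mechanical energy is conserved: ½mv² = U₁ − U₂ = kQq(1/r₁ − 1/r₂).
U₁ − U₂ = (8.99×10⁹ N·m²/C²)(-5.30×10⁻⁹ C)(-6.11×10⁻⁹ C)(1/0.489 − 1/0.687) = 1.72×10⁻⁷ J.
v = √(2·1.72×10⁻⁷/0.0257) = 3.65×10⁻³ m/s.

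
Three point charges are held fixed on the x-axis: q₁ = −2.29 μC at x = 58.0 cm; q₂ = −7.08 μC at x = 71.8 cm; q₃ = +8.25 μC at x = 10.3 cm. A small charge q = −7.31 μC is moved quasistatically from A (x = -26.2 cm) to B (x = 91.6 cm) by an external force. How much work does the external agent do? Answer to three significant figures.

For quasistatic motion the external work equals the change in potential energy: W_ext = qΔV = q(V_B − V_A).
At A: distances to the source charges are 0.842 m, 0.980 m, 0.365 m; V_A = Σ kqᵢ/rᵢ = 1.14×10⁵ V.
At B: distances to the source charges are 0.336 m, 0.198 m, 0.813 m; V_B = Σ kqᵢ/rᵢ = -2.92×10⁵ V.
ΔV = V_B − V_A = -4.05×10⁵ V.
W_ext = qΔV = (-7.31×10⁻⁶ C)(-4.05×10⁵ V) = 2.96 J.

2.96 J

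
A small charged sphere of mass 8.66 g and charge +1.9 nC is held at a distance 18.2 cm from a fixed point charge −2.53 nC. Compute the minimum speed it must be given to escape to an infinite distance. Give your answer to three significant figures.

7.41×10⁻³ m/s

To just escape, total mechanical energy must reach zero at infinity: ½mv²_min + U = 0, so ½mv²_min = −U = |kQq|/r.
|U| = |kQq|/r = (8.99×10⁹ N·m²/C²)(2.53×10⁻⁹)(1.90×10⁻⁹)/(0.182) = 2.37×10⁻⁷ J.
v_min = √(2|U|/m) = √(2·2.37×10⁻⁷/8.66×10⁻³) = 7.41×10⁻³ m/s.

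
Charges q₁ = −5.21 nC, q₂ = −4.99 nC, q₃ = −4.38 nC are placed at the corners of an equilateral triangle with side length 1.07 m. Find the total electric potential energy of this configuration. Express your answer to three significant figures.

5.94×10⁻⁷ J

The assembly work is the sum of pairwise potential energies, U = Σ_{i<j} kqᵢqⱼ/rᵢⱼ.
All three pair separations equal the side length, 1.07 m.
U = (2.18×10⁻⁷) + (1.92×10⁻⁷) + (1.84×10⁻⁷) = 5.94×10⁻⁷ J.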